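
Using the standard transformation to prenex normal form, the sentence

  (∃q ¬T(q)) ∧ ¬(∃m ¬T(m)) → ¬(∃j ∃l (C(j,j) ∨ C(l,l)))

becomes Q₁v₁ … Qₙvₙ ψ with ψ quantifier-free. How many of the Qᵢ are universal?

3

Eliminate → and ↔ using ¬ and ∨.
  ¬((∃q ¬T(q)) ∧ ¬(∃m ¬T(m))) ∨ ¬(∃j ∃l (C(j,j) ∨ C(l,l)))
Move each ¬ inward, flipping quantifiers it crosses:
  (∀q T(q)) ∨ (∃m ¬T(m)) ∨ (∀j ∀l (¬C(j,j) ∧ ¬C(l,l)))
All bound variables are already distinct, so no renaming is needed.
Extract every quantifier outward, since the variables are now distinct and don't occur free across branches:
  ∀q ∃m ∀j ∀l (T(q) ∨ ¬T(m) ∨ ¬C(j,j) ∧ ¬C(l,l))
The prefix is ∀q ∃m ∀j ∀l: 3 universal, 1 existential.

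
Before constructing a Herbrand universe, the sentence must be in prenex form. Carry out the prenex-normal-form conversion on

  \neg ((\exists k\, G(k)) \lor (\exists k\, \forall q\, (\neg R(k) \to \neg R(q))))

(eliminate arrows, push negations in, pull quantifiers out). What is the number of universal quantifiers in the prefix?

First replace A → B with ¬A ∨ B.
  \neg ((\exists k\, G(k)) \lor (\exists k\, \forall q\, (\neg \neg R(k) \lor \neg R(q))))
Drive negations inward (¬∀x A ≡ ∃x ¬A, ¬∃x A ≡ ∀x ¬A, De Morgan for ∧/∨):
  (\forall k\, \neg G(k)) \land (\forall k\, \exists q\, (\neg R(k) \land R(q)))
Give each quantifier a distinct variable: k↦c.
  (\forall k\, \neg G(k)) \land (\forall c\, \exists q\, (\neg R(c) \land R(q)))
Pull the quantifiers to the front (each side's bound variable is not free in the other side):
  \forall k\, \forall c\, \exists q\, (\neg G(k) \land \neg R(c) \land R(q))
The prefix is \forall k \forall c \exists q: 2 universal, 1 existential.

2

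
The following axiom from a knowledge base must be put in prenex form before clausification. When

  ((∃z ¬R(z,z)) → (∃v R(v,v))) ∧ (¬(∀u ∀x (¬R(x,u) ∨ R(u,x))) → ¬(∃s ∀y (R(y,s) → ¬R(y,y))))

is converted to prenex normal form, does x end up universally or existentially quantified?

universal

Eliminate → and ↔ using ¬ and ∨.
  (¬(∃z ¬R(z,z)) ∨ (∃v R(v,v))) ∧ (¬¬(∀u ∀x (¬R(x,u) ∨ R(u,x))) ∨ ¬(∃s ∀y (¬R(y,s) ∨ ¬R(y,y))))
Drive negations inward (¬∀x A ≡ ∃x ¬A, ¬∃x A ≡ ∀x ¬A, De Morgan for ∧/∨):
  ((∀z R(z,z)) ∨ (∃v R(v,v))) ∧ ((∀u ∀x (¬R(x,u) ∨ R(u,x))) ∨ (∀s ∃y (R(y,s) ∧ R(y,y))))
All bound variables are already distinct, so no renaming is needed.
Finally move all quantifiers to the prefix:
  ∀z ∃v ∀u ∀x ∀s ∃y ((R(z,z) ∨ R(v,v)) ∧ (¬R(x,u) ∨ R(u,x) ∨ R(y,s) ∧ R(y,y)))
The quantifier ∀x sits under an even number of negations (counting the antecedent side of each →), so it remains universal.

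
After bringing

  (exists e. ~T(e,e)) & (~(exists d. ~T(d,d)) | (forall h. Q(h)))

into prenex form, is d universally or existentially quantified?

Drive negations inward (¬∀x A ≡ ∃x ¬A, ¬∃x A ≡ ∀x ¬A, De Morgan for ∧/∨):
  (exists e. ~T(e,e)) & ((forall d. T(d,d)) | (forall h. Q(h)))
All bound variables are already distinct, so no renaming is needed.
Extract every quantifier outward, since the variables are now distinct and don't occur free across branches:
  exists e. forall d. forall h. (~T(e,e) & (T(d,d) | Q(h)))
The quantifier exists d sits under an odd number of negations, so it flips to forall d.

universal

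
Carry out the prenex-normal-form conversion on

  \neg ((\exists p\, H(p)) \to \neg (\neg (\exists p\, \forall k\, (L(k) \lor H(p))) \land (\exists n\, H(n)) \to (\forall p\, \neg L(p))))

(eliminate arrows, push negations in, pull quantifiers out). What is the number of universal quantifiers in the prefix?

Eliminate → and ↔ using ¬ and ∨.
  \neg (\neg (\exists p\, H(p)) \lor \neg (\neg (\neg (\exists p\, \forall k\, (L(k) \lor H(p))) \land (\exists n\, H(n))) \lor (\forall p\, \neg L(p))))
Push ¬ through the quantifiers and connectives to reach negation normal form:
  (\exists p\, H(p)) \land ((\exists p\, \forall k\, (L(k) \lor H(p))) \lor (\forall n\, \neg H(n)) \lor (\forall p\, \neg L(p)))
Standardize variables apart so no two quantifiers bind the same name: p↦v, p↦y.
  (\exists p\, H(p)) \land ((\exists v\, \forall k\, (L(k) \lor H(v))) \lor (\forall n\, \neg H(n)) \lor (\forall y\, \neg L(y)))
Pull the quantifiers to the front (each side's bound variable is not free in the other side):
  \exists p\, \exists v\, \forall k\, \forall n\, \forall y\, (H(p) \land (L(k) \lor H(v) \lor \neg H(n) \lor \neg L(y)))
The prefix is \exists p \exists v \forall k \forall n \forall y: 3 universal, 2 existential.

3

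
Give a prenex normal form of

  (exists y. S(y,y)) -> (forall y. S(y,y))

Eliminate → and ↔ using ¬ and ∨.
  ~(exists y. S(y,y)) | (forall y. S(y,y))
Drive negations inward (¬∀x A ≡ ∃x ¬A, ¬∃x A ≡ ∀x ¬A, De Morgan for ∧/∨):
  (forall y. ~S(y,y)) | (forall y. S(y,y))
Give each quantifier a distinct variable: y↦u1.
  (forall y. ~S(y,y)) | (forall u1. S(u1,u1))
Extract every quantifier outward, since the variables are now distinct and don't occur free across branches:
  forall y. forall u1. (~S(y,y) | S(u1,u1))

forall y. forall u1. (~S(y,y) | S(u1,u1))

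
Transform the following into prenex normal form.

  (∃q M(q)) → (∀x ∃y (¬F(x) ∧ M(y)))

Eliminate → and ↔ using ¬ and ∨.
  ¬(∃q M(q)) ∨ (∀x ∃y (¬F(x) ∧ M(y)))
Drive negations inward (¬∀x A ≡ ∃x ¬A, ¬∃x A ≡ ∀x ¬A, De Morgan for ∧/∨):
  (∀q ¬M(q)) ∨ (∀x ∃y (¬F(x) ∧ M(y)))
All bound variables are already distinct, so no renaming is needed.
Pull the quantifiers to the front (each side's bound variable is not free in the other side):
  ∀q ∀x ∃y (¬M(q) ∨ ¬F(x) ∧ M(y))

∀q ∀x ∃y (¬M(q) ∨ ¬F(x) ∧ M(y))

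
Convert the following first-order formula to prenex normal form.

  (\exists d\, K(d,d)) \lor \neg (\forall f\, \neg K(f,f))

Push ¬ through the quantifiers and connectives to reach negation normal form:
  (\exists d\, K(d,d)) \lor (\exists f\, K(f,f))
All bound variables are already distinct, so no renaming is needed.
Finally move all quantifiers to the prefix:
  \exists d\, \exists f\, (K(d,d) \lor K(f,f))

\exists d\, \exists f\, (K(d,d) \lor K(f,f))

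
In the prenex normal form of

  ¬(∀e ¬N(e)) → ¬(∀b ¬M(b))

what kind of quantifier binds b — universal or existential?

existential

Eliminate → and ↔ using ¬ and ∨.
  ¬¬(∀e ¬N(e)) ∨ ¬(∀b ¬M(b))
Move each ¬ inward, flipping quantifiers it crosses:
  (∀e ¬N(e)) ∨ (∃b M(b))
All bound variables are already distinct, so no renaming is needed.
Pull the quantifiers to the front (each side's bound variable is not free in the other side):
  ∀e ∃b (¬N(e) ∨ M(b))
The quantifier ∀b sits under an odd number of negations (counting the antecedent side of each →), so it flips to ∃b.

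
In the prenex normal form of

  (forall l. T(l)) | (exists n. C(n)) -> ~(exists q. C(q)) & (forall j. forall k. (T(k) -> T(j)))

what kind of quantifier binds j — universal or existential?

universal

Eliminate → and ↔ using ¬ and ∨.
  ~((forall l. T(l)) | (exists n. C(n))) | ~(exists q. C(q)) & (forall j. forall k. (~T(k) | T(j)))
Drive negations inward (¬∀x A ≡ ∃x ¬A, ¬∃x A ≡ ∀x ¬A, De Morgan for ∧/∨):
  (exists l. ~T(l)) & (forall n. ~C(n)) | (forall q. ~C(q)) & (forall j. forall k. (~T(k) | T(j)))
All bound variables are already distinct, so no renaming is needed.
Extract every quantifier outward, since the variables are now distinct and don't occur free across branches:
  exists l. forall n. forall q. forall j. forall k. (~T(l) & ~C(n) | ~C(q) & (~T(k) | T(j)))
The quantifier forall j sits under an even number of negations (counting the antecedent side of each →), so it remains universal.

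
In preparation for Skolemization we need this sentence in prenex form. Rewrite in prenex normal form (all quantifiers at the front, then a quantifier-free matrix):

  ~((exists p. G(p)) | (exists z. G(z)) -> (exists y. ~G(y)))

exists p. exists z. forall y. ((G(p) | G(z)) & G(y))

Eliminate → and ↔ using ¬ and ∨.
  ~(~((exists p. G(p)) | (exists z. G(z))) | (exists y. ~G(y)))
Push ¬ through the quantifiers and connectives to reach negation normal form:
  ((exists p. G(p)) | (exists z. G(z))) & (forall y. G(y))
Pull the quantifiers to the front (each side's bound variable is not free in the other side):
  exists p. exists z. forall y. ((G(p) | G(z)) & G(y))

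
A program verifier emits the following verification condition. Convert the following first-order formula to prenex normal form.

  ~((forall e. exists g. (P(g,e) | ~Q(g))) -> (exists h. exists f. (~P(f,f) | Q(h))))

forall e. exists g. forall h. forall f. ((P(g,e) | ~Q(g)) & P(f,f) & ~Q(h))

Eliminate → and ↔ using ¬ and ∨.
  ~(~(forall e. exists g. (P(g,e) | ~Q(g))) | (exists h. exists f. (~P(f,f) | Q(h))))
Move each ¬ inward, flipping quantifiers it crosses:
  (forall e. exists g. (P(g,e) | ~Q(g))) & (forall h. forall f. (P(f,f) & ~Q(h)))
All bound variables are already distinct, so no renaming is needed.
Finally move all quantifiers to the prefix:
  forall e. exists g. forall h. forall f. ((P(g,e) | ~Q(g)) & P(f,f) & ~Q(h))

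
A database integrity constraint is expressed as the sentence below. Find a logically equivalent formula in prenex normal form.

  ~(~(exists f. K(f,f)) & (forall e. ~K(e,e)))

exists f. exists e. (K(f,f) | K(e,e))

Drive negations inward (¬∀x A ≡ ∃x ¬A, ¬∃x A ≡ ∀x ¬A, De Morgan for ∧/∨):
  (exists f. K(f,f)) | (exists e. K(e,e))
All bound variables are already distinct, so no renaming is needed.
Extract every quantifier outward, since the variables are now distinct and don't occur free across branches:
  exists f. exists e. (K(f,f) | K(e,e))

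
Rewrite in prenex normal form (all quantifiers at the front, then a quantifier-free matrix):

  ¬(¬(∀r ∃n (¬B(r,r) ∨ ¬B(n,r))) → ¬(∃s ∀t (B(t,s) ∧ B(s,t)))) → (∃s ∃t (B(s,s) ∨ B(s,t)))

∀r ∃n ∀s ∃t ∃y ∃a (¬B(r,r) ∨ ¬B(n,r) ∨ ¬B(t,s) ∨ ¬B(s,t) ∨ B(y,y) ∨ B(y,a))

First replace A → B with ¬A ∨ B.
  ¬¬(¬¬(∀r ∃n (¬B(r,r) ∨ ¬B(n,r))) ∨ ¬(∃s ∀t (B(t,s) ∧ B(s,t)))) ∨ (∃s ∃t (B(s,s) ∨ B(s,t)))
Drive negations inward (¬∀x A ≡ ∃x ¬A, ¬∃x A ≡ ∀x ¬A, De Morgan for ∧/∨):
  (∀r ∃n (¬B(r,r) ∨ ¬B(n,r))) ∨ (∀s ∃t (¬B(t,s) ∨ ¬B(s,t))) ∨ (∃s ∃t (B(s,s) ∨ B(s,t)))
Rename bound variables to avoid capture: s↦y, t↦a.
  (∀r ∃n (¬B(r,r) ∨ ¬B(n,r))) ∨ (∀s ∃t (¬B(t,s) ∨ ¬B(s,t))) ∨ (∃y ∃a (B(y,y) ∨ B(y,a)))
Finally move all quantifiers to the prefix:
  ∀r ∃n ∀s ∃t ∃y ∃a (¬B(r,r) ∨ ¬B(n,r) ∨ ¬B(t,s) ∨ ¬B(s,t) ∨ B(y,y) ∨ B(y,a))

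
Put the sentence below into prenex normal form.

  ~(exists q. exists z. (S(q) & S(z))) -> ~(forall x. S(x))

exists q. exists z. exists x. (S(q) & S(z) | ~S(x))

First replace A → B with ¬A ∨ B.
  ~~(exists q. exists z. (S(q) & S(z))) | ~(forall x. S(x))
Move each ¬ inward, flipping quantifiers it crosses:
  (exists q. exists z. (S(q) & S(z))) | (exists x. ~S(x))
Finally move all quantifiers to the prefix:
  exists q. exists z. exists x. (S(q) & S(z) | ~S(x))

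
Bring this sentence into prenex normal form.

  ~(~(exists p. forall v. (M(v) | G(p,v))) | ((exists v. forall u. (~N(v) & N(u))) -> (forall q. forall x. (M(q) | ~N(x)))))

exists p. forall v. exists c. forall u. exists q. exists x. ((M(v) | G(p,v)) & ~N(c) & N(u) & ~M(q) & N(x))

Rewrite implications/biconditionals: A → B as ¬A ∨ B.
  ~(~(exists p. forall v. (M(v) | G(p,v))) | ~(exists v. forall u. (~N(v) & N(u))) | (forall q. forall x. (M(q) | ~N(x))))
Push ¬ through the quantifiers and connectives to reach negation normal form:
  (exists p. forall v. (M(v) | G(p,v))) & (exists v. forall u. (~N(v) & N(u))) & (exists q. exists x. (~M(q) & N(x)))
Rename bound variables to avoid capture: v↦c.
  (exists p. forall v. (M(v) | G(p,v))) & (exists c. forall u. (~N(c) & N(u))) & (exists q. exists x. (~M(q) & N(x)))
Extract every quantifier outward, since the variables are now distinct and don't occur free across branches:
  exists p. forall v. exists c. forall u. exists q. exists x. ((M(v) | G(p,v)) & ~N(c) & N(u) & ~M(q) & N(x))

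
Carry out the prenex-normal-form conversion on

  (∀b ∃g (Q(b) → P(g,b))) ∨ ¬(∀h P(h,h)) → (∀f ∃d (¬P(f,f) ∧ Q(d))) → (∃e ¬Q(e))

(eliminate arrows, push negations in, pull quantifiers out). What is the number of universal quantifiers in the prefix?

3

First replace A → B with ¬A ∨ B.
  ¬((∀b ∃g (¬Q(b) ∨ P(g,b))) ∨ ¬(∀h P(h,h))) ∨ ¬(∀f ∃d (¬P(f,f) ∧ Q(d))) ∨ (∃e ¬Q(e))
Push ¬ through the quantifiers and connectives to reach negation normal form:
  (∃b ∀g (Q(b) ∧ ¬P(g,b))) ∧ (∀h P(h,h)) ∨ (∃f ∀d (P(f,f) ∨ ¬Q(d))) ∨ (∃e ¬Q(e))
All bound variables are already distinct, so no renaming is needed.
Pull the quantifiers to the front (each side's bound variable is not free in the other side):
  ∃b ∀g ∀h ∃f ∀d ∃e (Q(b) ∧ ¬P(g,b) ∧ P(h,h) ∨ P(f,f) ∨ ¬Q(d) ∨ ¬Q(e))
The prefix is ∃b ∀g ∀h ∃f ∀d ∃e: 3 universal, 3 existential.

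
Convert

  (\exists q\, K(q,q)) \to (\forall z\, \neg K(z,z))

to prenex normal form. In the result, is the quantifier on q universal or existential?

Rewrite implications/biconditionals: A → B as ¬A ∨ B.
  \neg (\exists q\, K(q,q)) \lor (\forall z\, \neg K(z,z))
Push ¬ through the quantifiers and connectives to reach negation normal form:
  (\forall q\, \neg K(q,q)) \lor (\forall z\, \neg K(z,z))
All bound variables are already distinct, so no renaming is needed.
Pull the quantifiers to the front (each side's bound variable is not free in the other side):
  \forall q\, \forall z\, (\neg K(q,q) \lor \neg K(z,z))
The quantifier \exists q sits under an odd number of negations (counting the antecedent side of each →), so it flips to \forall q.

universal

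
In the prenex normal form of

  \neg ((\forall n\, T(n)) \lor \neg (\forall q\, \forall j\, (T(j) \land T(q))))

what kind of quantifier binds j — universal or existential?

Push ¬ through the quantifiers and connectives to reach negation normal form:
  (\exists n\, \neg T(n)) \land (\forall q\, \forall j\, (T(j) \land T(q)))
All bound variables are already distinct, so no renaming is needed.
Extract every quantifier outward, since the variables are now distinct and don't occur free across branches:
  \exists n\, \forall q\, \forall j\, (\neg T(n) \land T(j) \land T(q))
The quantifier \forall j sits under an even number of negations, so it remains universal.

universal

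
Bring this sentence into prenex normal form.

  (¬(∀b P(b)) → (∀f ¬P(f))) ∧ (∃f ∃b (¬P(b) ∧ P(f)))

∀b ∀f ∃c ∃a ((P(b) ∨ ¬P(f)) ∧ ¬P(a) ∧ P(c))

First replace A → B with ¬A ∨ B.
  (¬¬(∀b P(b)) ∨ (∀f ¬P(f))) ∧ (∃f ∃b (¬P(b) ∧ P(f)))
Push ¬ through the quantifiers and connectives to reach negation normal form:
  ((∀b P(b)) ∨ (∀f ¬P(f))) ∧ (∃f ∃b (¬P(b) ∧ P(f)))
Give each quantifier a distinct variable: f↦c, b↦a.
  ((∀b P(b)) ∨ (∀f ¬P(f))) ∧ (∃c ∃a (¬P(a) ∧ P(c)))
Extract every quantifier outward, since the variables are now distinct and don't occur free across branches:
  ∀b ∀f ∃c ∃a ((P(b) ∨ ¬P(f)) ∧ ¬P(a) ∧ P(c))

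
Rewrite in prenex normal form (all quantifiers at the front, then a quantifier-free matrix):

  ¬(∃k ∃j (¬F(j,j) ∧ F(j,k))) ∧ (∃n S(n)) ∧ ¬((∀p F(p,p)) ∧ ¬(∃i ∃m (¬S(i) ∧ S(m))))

Drive negations inward (¬∀x A ≡ ∃x ¬A, ¬∃x A ≡ ∀x ¬A, De Morgan for ∧/∨):
  (∀k ∀j (F(j,j) ∨ ¬F(j,k))) ∧ (∃n S(n)) ∧ ((∃p ¬F(p,p)) ∨ (∃i ∃m (¬S(i) ∧ S(m))))
All bound variables are already distinct, so no renaming is needed.
Finally move all quantifiers to the prefix:
  ∀k ∀j ∃n ∃p ∃i ∃m ((F(j,j) ∨ ¬F(j,k)) ∧ S(n) ∧ (¬F(p,p) ∨ ¬S(i) ∧ S(m)))

∀k ∀j ∃n ∃p ∃i ∃m ((F(j,j) ∨ ¬F(j,k)) ∧ S(n) ∧ (¬F(p,p) ∨ ¬S(i) ∧ S(m)))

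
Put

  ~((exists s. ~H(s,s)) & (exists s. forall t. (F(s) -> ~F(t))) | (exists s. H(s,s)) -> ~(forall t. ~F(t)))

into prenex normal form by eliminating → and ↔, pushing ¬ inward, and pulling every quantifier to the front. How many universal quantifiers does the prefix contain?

First replace A → B with ¬A ∨ B.
  ~(~((exists s. ~H(s,s)) & (exists s. forall t. (~F(s) | ~F(t))) | (exists s. H(s,s))) | ~(forall t. ~F(t)))
Move each ¬ inward, flipping quantifiers it crosses:
  ((exists s. ~H(s,s)) & (exists s. forall t. (~F(s) | ~F(t))) | (exists s. H(s,s))) & (forall t. ~F(t))
Standardize variables apart so no two quantifiers bind the same name: s↦x, s↦y1, t↦q.
  ((exists s. ~H(s,s)) & (exists x. forall t. (~F(x) | ~F(t))) | (exists y1. H(y1,y1))) & (forall q. ~F(q))
Extract every quantifier outward, since the variables are now distinct and don't occur free across branches:
  exists s. exists x. forall t. exists y1. forall q. ((~H(s,s) & (~F(x) | ~F(t)) | H(y1,y1)) & ~F(q))
The prefix is exists s exists x forall t exists y1 forall q: 2 universal, 3 existential.

2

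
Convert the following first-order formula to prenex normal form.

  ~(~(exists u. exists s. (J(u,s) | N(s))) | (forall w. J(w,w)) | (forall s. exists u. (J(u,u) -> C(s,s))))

exists u. exists s. exists w. exists z. forall x1. ((J(u,s) | N(s)) & ~J(w,w) & J(x1,x1) & ~C(z,z))

Eliminate → and ↔ using ¬ and ∨.
  ~(~(exists u. exists s. (J(u,s) | N(s))) | (forall w. J(w,w)) | (forall s. exists u. (~J(u,u) | C(s,s))))
Drive negations inward (¬∀x A ≡ ∃x ¬A, ¬∃x A ≡ ∀x ¬A, De Morgan for ∧/∨):
  (exists u. exists s. (J(u,s) | N(s))) & (exists w. ~J(w,w)) & (exists s. forall u. (J(u,u) & ~C(s,s)))
Standardize variables apart so no two quantifiers bind the same name: s↦z, u↦x1.
  (exists u. exists s. (J(u,s) | N(s))) & (exists w. ~J(w,w)) & (exists z. forall x1. (J(x1,x1) & ~C(z,z)))
Finally move all quantifiers to the prefix:
  exists u. exists s. exists w. exists z. forall x1. ((J(u,s) | N(s)) & ~J(w,w) & J(x1,x1) & ~C(z,z))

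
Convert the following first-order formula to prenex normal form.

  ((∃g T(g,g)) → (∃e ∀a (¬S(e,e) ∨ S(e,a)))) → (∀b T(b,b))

∃g ∀e ∃a ∀b (T(g,g) ∧ S(e,e) ∧ ¬S(e,a) ∨ T(b,b))

Rewrite implications/biconditionals: A → B as ¬A ∨ B.
  ¬(¬(∃g T(g,g)) ∨ (∃e ∀a (¬S(e,e) ∨ S(e,a)))) ∨ (∀b T(b,b))
Drive negations inward (¬∀x A ≡ ∃x ¬A, ¬∃x A ≡ ∀x ¬A, De Morgan for ∧/∨):
  (∃g T(g,g)) ∧ (∀e ∃a (S(e,e) ∧ ¬S(e,a))) ∨ (∀b T(b,b))
All bound variables are already distinct, so no renaming is needed.
Extract every quantifier outward, since the variables are now distinct and don't occur free across branches:
  ∃g ∀e ∃a ∀b (T(g,g) ∧ S(e,e) ∧ ¬S(e,a) ∨ T(b,b))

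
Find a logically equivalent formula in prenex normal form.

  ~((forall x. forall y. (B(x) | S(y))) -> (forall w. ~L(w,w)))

Eliminate → and ↔ using ¬ and ∨.
  ~(~(forall x. forall y. (B(x) | S(y))) | (forall w. ~L(w,w)))
Move each ¬ inward, flipping quantifiers it crosses:
  (forall x. forall y. (B(x) | S(y))) & (exists w. L(w,w))
Pull the quantifiers to the front (each side's bound variable is not free in the other side):
  forall x. forall y. exists w. ((B(x) | S(y)) & L(w,w))

forall x. forall y. exists w. ((B(x) | S(y)) & L(w,w))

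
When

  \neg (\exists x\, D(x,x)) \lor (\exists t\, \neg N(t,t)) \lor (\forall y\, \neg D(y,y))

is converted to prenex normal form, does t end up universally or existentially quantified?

Move each ¬ inward, flipping quantifiers it crosses:
  (\forall x\, \neg D(x,x)) \lor (\exists t\, \neg N(t,t)) \lor (\forall y\, \neg D(y,y))
All bound variables are already distinct, so no renaming is needed.
Extract every quantifier outward, since the variables are now distinct and don't occur free across branches:
  \forall x\, \exists t\, \forall y\, (\neg D(x,x) \lor \neg N(t,t) \lor \neg D(y,y))
The quantifier \exists t sits under an even number of negations, so it remains existential.

existential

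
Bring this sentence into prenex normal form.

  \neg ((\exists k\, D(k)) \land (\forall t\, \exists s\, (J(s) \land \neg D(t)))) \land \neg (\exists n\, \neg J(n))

Push ¬ through the quantifiers and connectives to reach negation normal form:
  ((\forall k\, \neg D(k)) \lor (\exists t\, \forall s\, (\neg J(s) \lor D(t)))) \land (\forall n\, J(n))
Finally move all quantifiers to the prefix:
  \forall k\, \exists t\, \forall s\, \forall n\, ((\neg D(k) \lor \neg J(s) \lor D(t)) \land J(n))

\forall k\, \exists t\, \forall s\, \forall n\, ((\neg D(k) \lor \neg J(s) \lor D(t)) \land J(n))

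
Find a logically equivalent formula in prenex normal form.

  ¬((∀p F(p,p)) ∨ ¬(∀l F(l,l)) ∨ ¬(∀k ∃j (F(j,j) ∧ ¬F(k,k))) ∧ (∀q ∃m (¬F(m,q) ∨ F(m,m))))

Push ¬ through the quantifiers and connectives to reach negation normal form:
  (∃p ¬F(p,p)) ∧ (∀l F(l,l)) ∧ ((∀k ∃j (F(j,j) ∧ ¬F(k,k))) ∨ (∃q ∀m (F(m,q) ∧ ¬F(m,m))))
Extract every quantifier outward, since the variables are now distinct and don't occur free across branches:
  ∃p ∀l ∀k ∃j ∃q ∀m (¬F(p,p) ∧ F(l,l) ∧ (F(j,j) ∧ ¬F(k,k) ∨ F(m,q) ∧ ¬F(m,m)))

∃p ∀l ∀k ∃j ∃q ∀m (¬F(p,p) ∧ F(l,l) ∧ (F(j,j) ∧ ¬F(k,k) ∨ F(m,q) ∧ ¬F(m,m)))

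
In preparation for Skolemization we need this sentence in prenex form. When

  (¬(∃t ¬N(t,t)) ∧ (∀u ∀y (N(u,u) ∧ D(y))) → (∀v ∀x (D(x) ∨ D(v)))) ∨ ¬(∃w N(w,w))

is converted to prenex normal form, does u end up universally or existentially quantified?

existential

Rewrite implications/biconditionals: A → B as ¬A ∨ B.
  ¬(¬(∃t ¬N(t,t)) ∧ (∀u ∀y (N(u,u) ∧ D(y)))) ∨ (∀v ∀x (D(x) ∨ D(v))) ∨ ¬(∃w N(w,w))
Push ¬ through the quantifiers and connectives to reach negation normal form:
  (∃t ¬N(t,t)) ∨ (∃u ∃y (¬N(u,u) ∨ ¬D(y))) ∨ (∀v ∀x (D(x) ∨ D(v))) ∨ (∀w ¬N(w,w))
All bound variables are already distinct, so no renaming is needed.
Extract every quantifier outward, since the variables are now distinct and don't occur free across branches:
  ∃t ∃u ∃y ∀v ∀x ∀w (¬N(t,t) ∨ ¬N(u,u) ∨ ¬D(y) ∨ D(x) ∨ D(v) ∨ ¬N(w,w))
The quantifier ∀u sits under an odd number of negations (counting the antecedent side of each →), so it flips to ∃u.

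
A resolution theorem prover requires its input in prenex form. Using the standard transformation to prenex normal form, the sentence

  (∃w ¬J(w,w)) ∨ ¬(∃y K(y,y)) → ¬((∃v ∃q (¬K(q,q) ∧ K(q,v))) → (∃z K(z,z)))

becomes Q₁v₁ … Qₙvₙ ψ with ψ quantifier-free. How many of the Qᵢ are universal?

2

Rewrite implications/biconditionals: A → B as ¬A ∨ B.
  ¬((∃w ¬J(w,w)) ∨ ¬(∃y K(y,y))) ∨ ¬(¬(∃v ∃q (¬K(q,q) ∧ K(q,v))) ∨ (∃z K(z,z)))
Drive negations inward (¬∀x A ≡ ∃x ¬A, ¬∃x A ≡ ∀x ¬A, De Morgan for ∧/∨):
  (∀w J(w,w)) ∧ (∃y K(y,y)) ∨ (∃v ∃q (¬K(q,q) ∧ K(q,v))) ∧ (∀z ¬K(z,z))
Finally move all quantifiers to the prefix:
  ∀w ∃y ∃v ∃q ∀z (J(w,w) ∧ K(y,y) ∨ ¬K(q,q) ∧ K(q,v) ∧ ¬K(z,z))
The prefix is ∀w ∃y ∃v ∃q ∀z: 2 universal, 3 existential.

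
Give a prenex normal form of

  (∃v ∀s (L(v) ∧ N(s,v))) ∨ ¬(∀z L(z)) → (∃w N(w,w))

Eliminate → and ↔ using ¬ and ∨.
  ¬((∃v ∀s (L(v) ∧ N(s,v))) ∨ ¬(∀z L(z))) ∨ (∃w N(w,w))
Move each ¬ inward, flipping quantifiers it crosses:
  (∀v ∃s (¬L(v) ∨ ¬N(s,v))) ∧ (∀z L(z)) ∨ (∃w N(w,w))
All bound variables are already distinct, so no renaming is needed.
Pull the quantifiers to the front (each side's bound variable is not free in the other side):
  ∀v ∃s ∀z ∃w ((¬L(v) ∨ ¬N(s,v)) ∧ L(z) ∨ N(w,w))

∀v ∃s ∀z ∃w ((¬L(v) ∨ ¬N(s,v)) ∧ L(z) ∨ N(w,w))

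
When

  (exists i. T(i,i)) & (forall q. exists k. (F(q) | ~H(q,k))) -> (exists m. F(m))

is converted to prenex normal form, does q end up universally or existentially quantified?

First replace A → B with ¬A ∨ B.
  ~((exists i. T(i,i)) & (forall q. exists k. (F(q) | ~H(q,k)))) | (exists m. F(m))
Push ¬ through the quantifiers and connectives to reach negation normal form:
  (forall i. ~T(i,i)) | (exists q. forall k. (~F(q) & H(q,k))) | (exists m. F(m))
All bound variables are already distinct, so no renaming is needed.
Pull the quantifiers to the front (each side's bound variable is not free in the other side):
  forall i. exists q. forall k. exists m. (~T(i,i) | ~F(q) & H(q,k) | F(m))
The quantifier forall q sits under an odd number of negations (counting the antecedent side of each →), so it flips to exists q.

existential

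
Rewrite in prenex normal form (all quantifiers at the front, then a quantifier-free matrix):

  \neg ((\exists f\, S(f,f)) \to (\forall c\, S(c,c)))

\exists f\, \exists c\, (S(f,f) \land \neg S(c,c))

Rewrite implications/biconditionals: A → B as ¬A ∨ B.
  \neg (\neg (\exists f\, S(f,f)) \lor (\forall c\, S(c,c)))
Move each ¬ inward, flipping quantifiers it crosses:
  (\exists f\, S(f,f)) \land (\exists c\, \neg S(c,c))
Finally move all quantifiers to the prefix:
  \exists f\, \exists c\, (S(f,f) \land \neg S(c,c))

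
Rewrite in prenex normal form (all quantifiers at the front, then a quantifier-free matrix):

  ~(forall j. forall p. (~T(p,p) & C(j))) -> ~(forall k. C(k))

First replace A → B with ¬A ∨ B.
  ~~(forall j. forall p. (~T(p,p) & C(j))) | ~(forall k. C(k))
Push ¬ through the quantifiers and connectives to reach negation normal form:
  (forall j. forall p. (~T(p,p) & C(j))) | (exists k. ~C(k))
All bound variables are already distinct, so no renaming is needed.
Finally move all quantifiers to the prefix:
  forall j. forall p. exists k. (~T(p,p) & C(j) | ~C(k))

forall j. forall p. exists k. (~T(p,p) & C(j) | ~C(k))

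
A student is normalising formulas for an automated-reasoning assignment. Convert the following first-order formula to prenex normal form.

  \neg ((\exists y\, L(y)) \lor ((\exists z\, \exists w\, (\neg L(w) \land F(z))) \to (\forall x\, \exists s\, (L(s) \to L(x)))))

First replace A → B with ¬A ∨ B.
  \neg ((\exists y\, L(y)) \lor \neg (\exists z\, \exists w\, (\neg L(w) \land F(z))) \lor (\forall x\, \exists s\, (\neg L(s) \lor L(x))))
Push ¬ through the quantifiers and connectives to reach negation normal form:
  (\forall y\, \neg L(y)) \land (\exists z\, \exists w\, (\neg L(w) \land F(z))) \land (\exists x\, \forall s\, (L(s) \land \neg L(x)))
All bound variables are already distinct, so no renaming is needed.
Pull the quantifiers to the front (each side's bound variable is not free in the other side):
  \forall y\, \exists z\, \exists w\, \exists x\, \forall s\, (\neg L(y) \land \neg L(w) \land F(z) \land L(s) \land \neg L(x))

\forall y\, \exists z\, \exists w\, \exists x\, \forall s\, (\neg L(y) \land \neg L(w) \land F(z) \land L(s) \land \neg L(x))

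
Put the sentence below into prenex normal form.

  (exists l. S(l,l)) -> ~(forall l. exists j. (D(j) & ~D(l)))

forall l. exists b. forall j. (~S(l,l) | ~D(j) | D(b))

Eliminate → and ↔ using ¬ and ∨.
  ~(exists l. S(l,l)) | ~(forall l. exists j. (D(j) & ~D(l)))
Drive negations inward (¬∀x A ≡ ∃x ¬A, ¬∃x A ≡ ∀x ¬A, De Morgan for ∧/∨):
  (forall l. ~S(l,l)) | (exists l. forall j. (~D(j) | D(l)))
Rename bound variables to avoid capture: l↦b.
  (forall l. ~S(l,l)) | (exists b. forall j. (~D(j) | D(b)))
Extract every quantifier outward, since the variables are now distinct and don't occur free across branches:
  forall l. exists b. forall j. (~S(l,l) | ~D(j) | D(b))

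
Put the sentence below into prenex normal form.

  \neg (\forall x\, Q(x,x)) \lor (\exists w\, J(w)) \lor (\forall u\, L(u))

\exists x\, \exists w\, \forall u\, (\neg Q(x,x) \lor J(w) \lor L(u))

Push ¬ through the quantifiers and connectives to reach negation normal form:
  (\exists x\, \neg Q(x,x)) \lor (\exists w\, J(w)) \lor (\forall u\, L(u))
All bound variables are already distinct, so no renaming is needed.
Extract every quantifier outward, since the variables are now distinct and don't occur free across branches:
  \exists x\, \exists w\, \forall u\, (\neg Q(x,x) \lor J(w) \lor L(u))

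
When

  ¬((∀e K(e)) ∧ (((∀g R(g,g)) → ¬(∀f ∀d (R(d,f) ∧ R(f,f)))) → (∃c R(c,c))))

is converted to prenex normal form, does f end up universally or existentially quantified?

First replace A → B with ¬A ∨ B.
  ¬((∀e K(e)) ∧ (¬(¬(∀g R(g,g)) ∨ ¬(∀f ∀d (R(d,f) ∧ R(f,f)))) ∨ (∃c R(c,c))))
Drive negations inward (¬∀x A ≡ ∃x ¬A, ¬∃x A ≡ ∀x ¬A, De Morgan for ∧/∨):
  (∃e ¬K(e)) ∨ ((∃g ¬R(g,g)) ∨ (∃f ∃d (¬R(d,f) ∨ ¬R(f,f)))) ∧ (∀c ¬R(c,c))
All bound variables are already distinct, so no renaming is needed.
Pull the quantifiers to the front (each side's bound variable is not free in the other side):
  ∃e ∃g ∃f ∃d ∀c (¬K(e) ∨ (¬R(g,g) ∨ ¬R(d,f) ∨ ¬R(f,f)) ∧ ¬R(c,c))
The quantifier ∀f sits under an odd number of negations (counting the antecedent side of each →), so it flips to ∃f.

existential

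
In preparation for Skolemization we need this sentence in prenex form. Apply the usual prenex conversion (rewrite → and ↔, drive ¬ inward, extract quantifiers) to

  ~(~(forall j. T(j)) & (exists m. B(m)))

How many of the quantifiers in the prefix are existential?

Move each ¬ inward, flipping quantifiers it crosses:
  (forall j. T(j)) | (forall m. ~B(m))
Pull the quantifiers to the front (each side's bound variable is not free in the other side):
  forall j. forall m. (T(j) | ~B(m))
The prefix is forall j forall m: 2 universal, 0 existential.

0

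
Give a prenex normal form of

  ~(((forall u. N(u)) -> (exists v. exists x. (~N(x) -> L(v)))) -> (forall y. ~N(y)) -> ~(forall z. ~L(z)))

exists u. exists v. exists x. forall y. forall z. ((~N(u) | N(x) | L(v)) & ~N(y) & ~L(z))

Rewrite implications/biconditionals: A → B as ¬A ∨ B.
  ~(~(~(forall u. N(u)) | (exists v. exists x. (~~N(x) | L(v)))) | ~(forall y. ~N(y)) | ~(forall z. ~L(z)))
Move each ¬ inward, flipping quantifiers it crosses:
  ((exists u. ~N(u)) | (exists v. exists x. (N(x) | L(v)))) & (forall y. ~N(y)) & (forall z. ~L(z))
Extract every quantifier outward, since the variables are now distinct and don't occur free across branches:
  exists u. exists v. exists x. forall y. forall z. ((~N(u) | N(x) | L(v)) & ~N(y) & ~L(z))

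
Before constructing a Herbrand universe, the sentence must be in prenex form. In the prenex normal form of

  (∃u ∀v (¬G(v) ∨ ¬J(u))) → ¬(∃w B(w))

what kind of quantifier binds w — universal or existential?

universal

Eliminate → and ↔ using ¬ and ∨.
  ¬(∃u ∀v (¬G(v) ∨ ¬J(u))) ∨ ¬(∃w B(w))
Move each ¬ inward, flipping quantifiers it crosses:
  (∀u ∃v (G(v) ∧ J(u))) ∨ (∀w ¬B(w))
All bound variables are already distinct, so no renaming is needed.
Extract every quantifier outward, since the variables are now distinct and don't occur free across branches:
  ∀u ∃v ∀w (G(v) ∧ J(u) ∨ ¬B(w))
The quantifier ∃w sits under an odd number of negations (counting the antecedent side of each →), so it flips to ∀w.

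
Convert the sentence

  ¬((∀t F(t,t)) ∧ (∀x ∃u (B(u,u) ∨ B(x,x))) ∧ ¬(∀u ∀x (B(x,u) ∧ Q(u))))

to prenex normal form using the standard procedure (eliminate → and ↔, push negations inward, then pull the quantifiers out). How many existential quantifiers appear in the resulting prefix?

2

Move each ¬ inward, flipping quantifiers it crosses:
  (∃t ¬F(t,t)) ∨ (∃x ∀u (¬B(u,u) ∧ ¬B(x,x))) ∨ (∀u ∀x (B(x,u) ∧ Q(u)))
Rename bound variables to avoid capture: u↦u1, x↦q.
  (∃t ¬F(t,t)) ∨ (∃x ∀u (¬B(u,u) ∧ ¬B(x,x))) ∨ (∀u1 ∀q (B(q,u1) ∧ Q(u1)))
Pull the quantifiers to the front (each side's bound variable is not free in the other side):
  ∃t ∃x ∀u ∀u1 ∀q (¬F(t,t) ∨ ¬B(u,u) ∧ ¬B(x,x) ∨ B(q,u1) ∧ Q(u1))
The prefix is ∃t ∃x ∀u ∀u1 ∀q: 3 universal, 2 existential.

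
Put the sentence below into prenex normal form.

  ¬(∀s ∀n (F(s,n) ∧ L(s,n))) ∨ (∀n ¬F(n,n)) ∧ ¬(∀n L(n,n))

∃s ∃n ∀y1 ∃u (¬F(s,n) ∨ ¬L(s,n) ∨ ¬F(y1,y1) ∧ ¬L(u,u))

Drive negations inward (¬∀x A ≡ ∃x ¬A, ¬∃x A ≡ ∀x ¬A, De Morgan for ∧/∨):
  (∃s ∃n (¬F(s,n) ∨ ¬L(s,n))) ∨ (∀n ¬F(n,n)) ∧ (∃n ¬L(n,n))
Rename bound variables to avoid capture: n↦y1, n↦u.
  (∃s ∃n (¬F(s,n) ∨ ¬L(s,n))) ∨ (∀y1 ¬F(y1,y1)) ∧ (∃u ¬L(u,u))
Pull the quantifiers to the front (each side's bound variable is not free in the other side):
  ∃s ∃n ∀y1 ∃u (¬F(s,n) ∨ ¬L(s,n) ∨ ¬F(y1,y1) ∧ ¬L(u,u))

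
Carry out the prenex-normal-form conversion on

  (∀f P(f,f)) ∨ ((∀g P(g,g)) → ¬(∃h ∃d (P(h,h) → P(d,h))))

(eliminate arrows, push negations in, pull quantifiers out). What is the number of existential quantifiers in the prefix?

1

Rewrite implications/biconditionals: A → B as ¬A ∨ B.
  (∀f P(f,f)) ∨ ¬(∀g P(g,g)) ∨ ¬(∃h ∃d (¬P(h,h) ∨ P(d,h)))
Move each ¬ inward, flipping quantifiers it crosses:
  (∀f P(f,f)) ∨ (∃g ¬P(g,g)) ∨ (∀h ∀d (P(h,h) ∧ ¬P(d,h)))
All bound variables are already distinct, so no renaming is needed.
Pull the quantifiers to the front (each side's bound variable is not free in the other side):
  ∀f ∃g ∀h ∀d (P(f,f) ∨ ¬P(g,g) ∨ P(h,h) ∧ ¬P(d,h))
The prefix is ∀f ∃g ∀h ∀d: 3 universal, 1 existential.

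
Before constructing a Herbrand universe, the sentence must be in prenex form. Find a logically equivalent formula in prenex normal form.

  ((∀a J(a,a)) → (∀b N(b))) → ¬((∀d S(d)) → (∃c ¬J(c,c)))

Rewrite implications/biconditionals: A → B as ¬A ∨ B.
  ¬(¬(∀a J(a,a)) ∨ (∀b N(b))) ∨ ¬(¬(∀d S(d)) ∨ (∃c ¬J(c,c)))
Drive negations inward (¬∀x A ≡ ∃x ¬A, ¬∃x A ≡ ∀x ¬A, De Morgan for ∧/∨):
  (∀a J(a,a)) ∧ (∃b ¬N(b)) ∨ (∀d S(d)) ∧ (∀c J(c,c))
All bound variables are already distinct, so no renaming is needed.
Extract every quantifier outward, since the variables are now distinct and don't occur free across branches:
  ∀a ∃b ∀d ∀c (J(a,a) ∧ ¬N(b) ∨ S(d) ∧ J(c,c))

∀a ∃b ∀d ∀c (J(a,a) ∧ ¬N(b) ∨ S(d) ∧ J(c,c))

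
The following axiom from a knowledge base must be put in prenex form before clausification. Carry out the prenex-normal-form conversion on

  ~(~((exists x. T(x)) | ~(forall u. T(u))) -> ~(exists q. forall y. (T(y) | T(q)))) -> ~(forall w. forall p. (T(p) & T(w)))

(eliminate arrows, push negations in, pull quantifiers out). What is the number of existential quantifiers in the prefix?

5

Eliminate → and ↔ using ¬ and ∨.
  ~~(~~((exists x. T(x)) | ~(forall u. T(u))) | ~(exists q. forall y. (T(y) | T(q)))) | ~(forall w. forall p. (T(p) & T(w)))
Push ¬ through the quantifiers and connectives to reach negation normal form:
  (exists x. T(x)) | (exists u. ~T(u)) | (forall q. exists y. (~T(y) & ~T(q))) | (exists w. exists p. (~T(p) | ~T(w)))
All bound variables are already distinct, so no renaming is needed.
Finally move all quantifiers to the prefix:
  exists x. exists u. forall q. exists y. exists w. exists p. (T(x) | ~T(u) | ~T(y) & ~T(q) | ~T(p) | ~T(w))
The prefix is exists x exists u forall q exists y exists w exists p: 1 universal, 5 existential.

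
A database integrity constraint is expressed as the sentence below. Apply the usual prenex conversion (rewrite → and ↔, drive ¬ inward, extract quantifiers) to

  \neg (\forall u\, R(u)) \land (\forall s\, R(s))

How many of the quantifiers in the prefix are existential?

Push ¬ through the quantifiers and connectives to reach negation normal form:
  (\exists u\, \neg R(u)) \land (\forall s\, R(s))
All bound variables are already distinct, so no renaming is needed.
Extract every quantifier outward, since the variables are now distinct and don't occur free across branches:
  \exists u\, \forall s\, (\neg R(u) \land R(s))
The prefix is \exists u \forall s: 1 universal, 1 existential.

1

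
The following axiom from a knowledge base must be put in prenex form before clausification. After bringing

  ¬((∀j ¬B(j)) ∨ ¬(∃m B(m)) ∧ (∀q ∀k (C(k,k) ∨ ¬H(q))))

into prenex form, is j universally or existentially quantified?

existential

Move each ¬ inward, flipping quantifiers it crosses:
  (∃j B(j)) ∧ ((∃m B(m)) ∨ (∃q ∃k (¬C(k,k) ∧ H(q))))
All bound variables are already distinct, so no renaming is needed.
Extract every quantifier outward, since the variables are now distinct and don't occur free across branches:
  ∃j ∃m ∃q ∃k (B(j) ∧ (B(m) ∨ ¬C(k,k) ∧ H(q)))
The quantifier ∀j sits under an odd number of negations, so it flips to ∃j.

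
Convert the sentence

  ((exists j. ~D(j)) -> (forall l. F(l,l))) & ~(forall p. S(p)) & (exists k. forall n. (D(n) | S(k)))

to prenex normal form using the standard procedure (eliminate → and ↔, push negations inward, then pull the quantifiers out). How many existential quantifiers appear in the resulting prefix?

2

Rewrite implications/biconditionals: A → B as ¬A ∨ B.
  (~(exists j. ~D(j)) | (forall l. F(l,l))) & ~(forall p. S(p)) & (exists k. forall n. (D(n) | S(k)))
Push ¬ through the quantifiers and connectives to reach negation normal form:
  ((forall j. D(j)) | (forall l. F(l,l))) & (exists p. ~S(p)) & (exists k. forall n. (D(n) | S(k)))
All bound variables are already distinct, so no renaming is needed.
Finally move all quantifiers to the prefix:
  forall j. forall l. exists p. exists k. forall n. ((D(j) | F(l,l)) & ~S(p) & (D(n) | S(k)))
The prefix is forall j forall l exists p exists k forall n: 3 universal, 2 existential.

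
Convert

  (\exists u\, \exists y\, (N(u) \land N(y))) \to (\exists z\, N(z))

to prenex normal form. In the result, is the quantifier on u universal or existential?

First replace A → B with ¬A ∨ B.
  \neg (\exists u\, \exists y\, (N(u) \land N(y))) \lor (\exists z\, N(z))
Drive negations inward (¬∀x A ≡ ∃x ¬A, ¬∃x A ≡ ∀x ¬A, De Morgan for ∧/∨):
  (\forall u\, \forall y\, (\neg N(u) \lor \neg N(y))) \lor (\exists z\, N(z))
Finally move all quantifiers to the prefix:
  \forall u\, \forall y\, \exists z\, (\neg N(u) \lor \neg N(y) \lor N(z))
The quantifier \exists u sits under an odd number of negations (counting the antecedent side of each →), so it flips to \forall u.

universal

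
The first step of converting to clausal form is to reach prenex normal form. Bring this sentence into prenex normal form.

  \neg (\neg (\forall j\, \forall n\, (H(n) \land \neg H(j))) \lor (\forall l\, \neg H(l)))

Drive negations inward (¬∀x A ≡ ∃x ¬A, ¬∃x A ≡ ∀x ¬A, De Morgan for ∧/∨):
  (\forall j\, \forall n\, (H(n) \land \neg H(j))) \land (\exists l\, H(l))
Pull the quantifiers to the front (each side's bound variable is not free in the other side):
  \forall j\, \forall n\, \exists l\, (H(n) \land \neg H(j) \land H(l))

\forall j\, \forall n\, \exists l\, (H(n) \land \neg H(j) \land H(l))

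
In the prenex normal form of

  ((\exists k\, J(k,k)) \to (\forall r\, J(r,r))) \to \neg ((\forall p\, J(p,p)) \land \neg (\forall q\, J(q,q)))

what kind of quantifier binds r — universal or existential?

Eliminate → and ↔ using ¬ and ∨.
  \neg (\neg (\exists k\, J(k,k)) \lor (\forall r\, J(r,r))) \lor \neg ((\forall p\, J(p,p)) \land \neg (\forall q\, J(q,q)))
Drive negations inward (¬∀x A ≡ ∃x ¬A, ¬∃x A ≡ ∀x ¬A, De Morgan for ∧/∨):
  (\exists k\, J(k,k)) \land (\exists r\, \neg J(r,r)) \lor (\exists p\, \neg J(p,p)) \lor (\forall q\, J(q,q))
Finally move all quantifiers to the prefix:
  \exists k\, \exists r\, \exists p\, \forall q\, (J(k,k) \land \neg J(r,r) \lor \neg J(p,p) \lor J(q,q))
The quantifier \forall r sits under an odd number of negations (counting the antecedent side of each →), so it flips to \exists r.

existential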